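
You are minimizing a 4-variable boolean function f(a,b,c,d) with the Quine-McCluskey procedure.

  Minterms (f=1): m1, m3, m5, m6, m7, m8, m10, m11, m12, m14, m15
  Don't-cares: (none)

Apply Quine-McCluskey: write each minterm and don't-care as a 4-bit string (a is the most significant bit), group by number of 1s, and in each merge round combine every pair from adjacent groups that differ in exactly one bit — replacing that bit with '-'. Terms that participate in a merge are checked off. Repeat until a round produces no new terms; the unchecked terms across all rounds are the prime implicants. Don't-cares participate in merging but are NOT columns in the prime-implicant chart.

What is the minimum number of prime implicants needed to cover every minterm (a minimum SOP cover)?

[col 0] 0001*, 0011*, 0101*, 0110*, 0111*, 1000*, 1010*, 1011*, 1100*, 1110*, 1111*
[col 1] -011*, -110*, -111*, 0-01*, 0-11*, 00-1*, 01-1*, 011-*, 1-00*, 1-10*, 1-11*, 10-0*, 101-*, 11-0*, 111-*
[col 2] --11, -11-, 0--1, 1--0, 1-1-
Prime implicants: --11, -11-, 0--1, 1--0, 1-1-
PI chart (minterm → PIs covering it):
  1 | 0--1  (sole → essential)
  3 | --11,0--1
  5 | 0--1  (sole → essential)
  6 | -11-  (sole → essential)
  7 | --11,-11-,0--1
  8 | 1--0  (sole → essential)
  10 | 1--0,1-1-
  11 | --11,1-1-
  12 | 1--0  (sole → essential)
  14 | -11-,1--0,1-1-
  15 | --11,-11-,1-1-
Essential prime implicants: -11-, 0--1, 1--0
Petrick residual → --11
Minimum SOP uses 4 PIs: cd + bc + a'd + ad'

4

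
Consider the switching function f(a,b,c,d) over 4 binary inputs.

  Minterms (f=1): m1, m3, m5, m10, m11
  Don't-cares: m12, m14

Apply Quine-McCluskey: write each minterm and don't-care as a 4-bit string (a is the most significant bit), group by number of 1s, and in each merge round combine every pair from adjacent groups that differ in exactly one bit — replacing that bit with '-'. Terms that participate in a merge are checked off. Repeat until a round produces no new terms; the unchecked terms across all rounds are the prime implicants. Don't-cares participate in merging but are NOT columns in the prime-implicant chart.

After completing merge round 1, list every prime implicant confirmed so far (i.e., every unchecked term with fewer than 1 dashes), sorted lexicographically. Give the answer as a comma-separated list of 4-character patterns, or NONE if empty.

NONE

size-2^0 implicants → 0001(✓)  0011(✓)  0101(✓)  1010(✓)  1011(✓)  1100(✓)  1110(✓)
size-2^1 implicants → -011  0-01  00-1  1-10  101-  11-0
Unchecked terms (primes): -011, 0-01, 00-1, 1-10, 101-, 11-0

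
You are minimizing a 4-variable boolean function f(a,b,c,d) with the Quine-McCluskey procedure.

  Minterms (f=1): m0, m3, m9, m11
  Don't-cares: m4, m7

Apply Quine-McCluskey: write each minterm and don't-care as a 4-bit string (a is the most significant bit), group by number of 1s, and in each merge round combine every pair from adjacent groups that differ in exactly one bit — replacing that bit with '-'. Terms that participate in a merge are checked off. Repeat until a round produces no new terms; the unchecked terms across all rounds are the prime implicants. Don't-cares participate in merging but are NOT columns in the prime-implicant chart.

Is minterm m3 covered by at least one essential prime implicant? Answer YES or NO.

size-2^0 implicants → 0000(✓)  0011(✓)  0100(✓)  0111(✓)  1001(✓)  1011(✓)
size-2^1 implicants → -011  0-00  0-11  10-1
Unchecked terms (primes): -011, 0-00, 0-11, 10-1
Minterm coverage:
  m0 ⊆ 0-00 [E]
  m3 ⊆ -011,0-11
  m9 ⊆ 10-1 [E]
  m11 ⊆ -011,10-1
E = {0-00, 10-1}

NO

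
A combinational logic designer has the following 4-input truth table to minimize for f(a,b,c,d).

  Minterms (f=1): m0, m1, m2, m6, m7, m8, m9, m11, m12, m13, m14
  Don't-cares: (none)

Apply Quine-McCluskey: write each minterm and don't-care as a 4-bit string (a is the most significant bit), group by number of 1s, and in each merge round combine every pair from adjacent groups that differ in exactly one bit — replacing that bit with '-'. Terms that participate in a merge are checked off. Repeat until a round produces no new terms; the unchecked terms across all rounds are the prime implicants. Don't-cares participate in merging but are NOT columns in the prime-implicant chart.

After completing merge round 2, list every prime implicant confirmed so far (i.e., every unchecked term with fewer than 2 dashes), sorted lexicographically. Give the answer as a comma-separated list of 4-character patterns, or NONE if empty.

-110, 0-10, 00-0, 011-, 10-1, 11-0

Round 0: 0000✓ 0001✓ 0010✓ 0110✓ 0111✓ 1000✓ 1001✓ 1011✓ 1100✓ 1101✓ 1110✓
Round 1: -000✓ -001✓ -110 0-10 00-0 000-✓ 011- 1-00✓ 1-01✓ 10-1 100-✓ 11-0 110-✓
Round 2: -00- 1-0-
PIs = {-00-, -110, 0-10, 00-0, 011-, 1-0-, 10-1, 11-0}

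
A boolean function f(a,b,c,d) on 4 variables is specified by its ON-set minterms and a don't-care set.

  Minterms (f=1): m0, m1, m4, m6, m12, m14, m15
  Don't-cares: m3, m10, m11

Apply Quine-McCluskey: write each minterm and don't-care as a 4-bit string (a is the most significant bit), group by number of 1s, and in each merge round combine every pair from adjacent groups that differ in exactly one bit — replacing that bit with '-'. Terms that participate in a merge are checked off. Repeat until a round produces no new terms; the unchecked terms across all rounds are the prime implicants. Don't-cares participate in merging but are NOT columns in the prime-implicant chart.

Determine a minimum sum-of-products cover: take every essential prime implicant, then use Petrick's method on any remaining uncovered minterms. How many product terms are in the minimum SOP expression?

3

Round 0: 0000✓ 0001✓ 0011✓ 0100✓ 0110✓ 1010✓ 1011✓ 1100✓ 1110✓ 1111✓
Round 1: -011 -100✓ -110✓ 0-00 00-1 000- 01-0✓ 1-10✓ 1-11✓ 101-✓ 11-0✓ 111-✓
Round 2: -1-0 1-1-
PIs = {-011, -1-0, 0-00, 00-1, 000-, 1-1-}
Coverage chart:
  m0: 0-00,000-
  m1: 00-1,000-
  m4: -1-0,0-00
  m6: -1-0 ←essential
  m12: -1-0 ←essential
  m14: -1-0,1-1-
  m15: 1-1- ←essential
Essential: -1-0, 1-1-
Petrick residual → 000-
Min cover (3 terms): bd' + a'b'c' + ac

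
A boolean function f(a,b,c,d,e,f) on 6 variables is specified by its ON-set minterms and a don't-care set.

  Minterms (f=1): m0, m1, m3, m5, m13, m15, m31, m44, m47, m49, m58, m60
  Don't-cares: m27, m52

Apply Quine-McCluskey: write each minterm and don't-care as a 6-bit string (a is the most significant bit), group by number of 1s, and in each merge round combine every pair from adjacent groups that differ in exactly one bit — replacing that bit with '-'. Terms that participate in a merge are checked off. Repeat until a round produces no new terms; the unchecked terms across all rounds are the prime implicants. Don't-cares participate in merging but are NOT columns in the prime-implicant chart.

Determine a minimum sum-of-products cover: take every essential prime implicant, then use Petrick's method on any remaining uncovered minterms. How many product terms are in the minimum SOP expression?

8

Round 0: 000000✓ 000001✓ 000011✓ 000101✓ 001101✓ 001111✓ 011011✓ 011111✓ 101100✓ 101111✓ 110001 110100✓ 111010 111100✓
Round 1: -01111 0-1111 00-101 000-01 0000-1 00000- 0011-1 011-11 1-1100 11-100
PIs = {-01111, 0-1111, 00-101, 000-01, 0000-1, 00000-, 0011-1, 011-11, 1-1100, 11-100, 110001, 111010}
Coverage chart:
  m0: 00000- ←essential
  m1: 000-01,0000-1,00000-
  m3: 0000-1 ←essential
  m5: 00-101,000-01
  m13: 00-101,0011-1
  m15: -01111,0-1111,0011-1
  m31: 0-1111,011-11
  m44: 1-1100 ←essential
  m47: -01111 ←essential
  m49: 110001 ←essential
  m58: 111010 ←essential
  m60: 1-1100,11-100
Essential: -01111, 0000-1, 00000-, 1-1100, 110001, 111010
Petrick residual → 0-1111, 00-101
Min cover (8 terms): b'cdef + a'cdef + a'b'de'f + a'b'c'd'f + a'b'c'd'e' + acde'f' + abc'd'e'f + abcd'ef'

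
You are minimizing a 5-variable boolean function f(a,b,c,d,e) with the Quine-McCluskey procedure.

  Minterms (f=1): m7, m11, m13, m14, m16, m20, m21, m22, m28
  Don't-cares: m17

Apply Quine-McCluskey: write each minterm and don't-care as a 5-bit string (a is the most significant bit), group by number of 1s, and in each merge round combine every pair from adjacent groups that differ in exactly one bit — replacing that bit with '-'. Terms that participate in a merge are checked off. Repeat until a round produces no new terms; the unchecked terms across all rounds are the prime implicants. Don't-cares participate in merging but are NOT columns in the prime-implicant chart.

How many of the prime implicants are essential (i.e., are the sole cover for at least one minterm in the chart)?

[col 0] 00111, 01011, 01101, 01110, 10000*, 10001*, 10100*, 10101*, 10110*, 11100*
[col 1] 1-100, 10-00*, 10-01*, 1000-*, 101-0, 1010-*
[col 2] 10-0-
Prime implicants: 00111, 01011, 01101, 01110, 1-100, 10-0-, 101-0
PI chart (minterm → PIs covering it):
  7 | 00111  (sole → essential)
  11 | 01011  (sole → essential)
  13 | 01101  (sole → essential)
  14 | 01110  (sole → essential)
  16 | 10-0-  (sole → essential)
  20 | 1-100,10-0-,101-0
  21 | 10-0-  (sole → essential)
  22 | 101-0  (sole → essential)
  28 | 1-100  (sole → essential)
Essential prime implicants: 00111, 01011, 01101, 01110, 1-100, 10-0-, 101-0

7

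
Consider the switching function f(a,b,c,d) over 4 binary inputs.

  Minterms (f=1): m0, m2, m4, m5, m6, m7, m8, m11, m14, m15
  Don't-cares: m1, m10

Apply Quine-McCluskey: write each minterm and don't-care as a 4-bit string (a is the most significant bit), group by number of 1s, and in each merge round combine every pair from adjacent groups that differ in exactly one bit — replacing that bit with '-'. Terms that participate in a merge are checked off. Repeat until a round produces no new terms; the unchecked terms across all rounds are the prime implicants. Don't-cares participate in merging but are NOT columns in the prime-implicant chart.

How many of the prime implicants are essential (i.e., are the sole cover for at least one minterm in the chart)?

2

Round 0: 0000✓ 0001✓ 0010✓ 0100✓ 0101✓ 0110✓ 0111✓ 1000✓ 1010✓ 1011✓ 1110✓ 1111✓
Round 1: -000✓ -010✓ -110✓ -111✓ 0-00✓ 0-01✓ 0-10✓ 00-0✓ 000-✓ 01-0✓ 01-1✓ 010-✓ 011-✓ 1-10✓ 1-11✓ 10-0✓ 101-✓ 111-✓
Round 2: --10 -0-0 -11- 0--0 0-0- 01-- 1-1-
PIs = {--10, -0-0, -11-, 0--0, 0-0-, 01--, 1-1-}
Coverage chart:
  m0: -0-0,0--0,0-0-
  m2: --10,-0-0,0--0
  m4: 0--0,0-0-,01--
  m5: 0-0-,01--
  m6: --10,-11-,0--0,01--
  m7: -11-,01--
  m8: -0-0 ←essential
  m11: 1-1- ←essential
  m14: --10,-11-,1-1-
  m15: -11-,1-1-
Essential: -0-0, 1-1-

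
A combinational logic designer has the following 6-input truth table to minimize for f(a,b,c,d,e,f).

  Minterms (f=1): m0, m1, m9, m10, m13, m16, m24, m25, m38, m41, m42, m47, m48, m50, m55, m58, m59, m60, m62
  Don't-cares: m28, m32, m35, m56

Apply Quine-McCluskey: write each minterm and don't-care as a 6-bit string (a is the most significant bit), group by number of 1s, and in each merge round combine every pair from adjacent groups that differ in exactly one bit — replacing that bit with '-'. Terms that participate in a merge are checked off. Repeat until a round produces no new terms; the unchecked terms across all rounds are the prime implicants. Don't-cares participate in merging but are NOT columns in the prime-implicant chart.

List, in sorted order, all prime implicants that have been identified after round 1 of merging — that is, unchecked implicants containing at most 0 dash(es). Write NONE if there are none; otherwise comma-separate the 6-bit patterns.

100011, 100110, 101111, 110111

Round 0: 000000✓ 000001✓ 001001✓ 001010✓ 001101✓ 010000✓ 011000✓ 011001✓ 011100✓ 100000✓ 100011 100110 101001✓ 101010✓ 101111 110000✓ 110010✓ 110111 111000✓ 111010✓ 111011✓ 111100✓ 111110✓
Round 1: -00000✓ -01001 -01010 -10000✓ -11000✓ -11100✓ 0-0000✓ 0-1001 00-001 00000- 001-01 01-000✓ 011-00✓ 01100- 1-0000✓ 1-1010 11-000✓ 11-010✓ 1100-0✓ 111-00✓ 111-10✓ 1110-0✓ 11101- 1111-0✓
Round 2: --0000 -1-000 -11-00 11-0-0 111--0
PIs = {--0000, -01001, -01010, -1-000, -11-00, 0-1001, 00-001, 00000-, 001-01, 01100-, 1-1010, 100011, 100110, 101111, 11-0-0, 110111, 111--0, 11101-}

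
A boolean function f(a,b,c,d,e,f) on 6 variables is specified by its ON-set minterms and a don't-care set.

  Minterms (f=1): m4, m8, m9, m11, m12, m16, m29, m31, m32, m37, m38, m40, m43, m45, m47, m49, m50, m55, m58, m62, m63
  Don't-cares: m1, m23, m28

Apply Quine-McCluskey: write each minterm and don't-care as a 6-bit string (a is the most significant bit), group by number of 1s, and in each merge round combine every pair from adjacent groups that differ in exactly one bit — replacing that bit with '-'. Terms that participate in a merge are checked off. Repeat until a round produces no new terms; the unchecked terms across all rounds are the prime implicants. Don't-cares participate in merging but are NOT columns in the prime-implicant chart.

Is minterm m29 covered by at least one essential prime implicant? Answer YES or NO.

Round 0: 000001✓ 000100✓ 001000✓ 001001✓ 001011✓ 001100✓ 010000 010111✓ 011100✓ 011101✓ 011111✓ 100000✓ 100101✓ 100110 101000✓ 101011✓ 101101✓ 101111✓ 110001 110010✓ 110111✓ 111010✓ 111110✓ 111111✓
Round 1: -01000 -01011 -10111✓ -11111✓ 0-1100 00-001 00-100 001-00 0010-1 00100- 01-111✓ 0111-1 01110- 1-1111 10-000 10-101 101-11 1011-1 11-010 11-111✓ 111-10 11111-
Round 2: -1-111
PIs = {-01000, -01011, -1-111, 0-1100, 00-001, 00-100, 001-00, 0010-1, 00100-, 010000, 0111-1, 01110-, 1-1111, 10-000, 10-101, 100110, 101-11, 1011-1, 11-010, 110001, 111-10, 11111-}
Coverage chart:
  m4: 00-100 ←essential
  m8: -01000,001-00,00100-
  m9: 00-001,0010-1,00100-
  m11: -01011,0010-1
  m12: 0-1100,00-100,001-00
  m16: 010000 ←essential
  m29: 0111-1,01110-
  m31: -1-111,0111-1
  m32: 10-000 ←essential
  m37: 10-101 ←essential
  m38: 100110 ←essential
  m40: -01000,10-000
  m43: -01011,101-11
  m45: 10-101,1011-1
  m47: 1-1111,101-11,1011-1
  m49: 110001 ←essential
  m50: 11-010 ←essential
  m55: -1-111 ←essential
  m58: 11-010,111-10
  m62: 111-10,11111-
  m63: -1-111,1-1111,11111-
Essential: -1-111, 00-100, 010000, 10-000, 10-101, 100110, 11-010, 110001

NO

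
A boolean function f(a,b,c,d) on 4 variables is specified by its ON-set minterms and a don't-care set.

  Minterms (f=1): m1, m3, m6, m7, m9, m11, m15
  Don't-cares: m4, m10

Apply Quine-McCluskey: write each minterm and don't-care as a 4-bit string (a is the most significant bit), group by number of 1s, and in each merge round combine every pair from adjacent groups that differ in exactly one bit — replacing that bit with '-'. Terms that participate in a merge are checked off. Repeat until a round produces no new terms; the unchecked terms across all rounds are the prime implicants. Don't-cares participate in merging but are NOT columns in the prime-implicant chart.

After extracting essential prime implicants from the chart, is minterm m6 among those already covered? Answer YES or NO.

NO

Round 0: 0001✓ 0011✓ 0100✓ 0110✓ 0111✓ 1001✓ 1010✓ 1011✓ 1111✓
Round 1: -001✓ -011✓ -111✓ 0-11✓ 00-1✓ 01-0 011- 1-11✓ 10-1✓ 101-
Round 2: --11 -0-1
PIs = {--11, -0-1, 01-0, 011-, 101-}
Coverage chart:
  m1: -0-1 ←essential
  m3: --11,-0-1
  m6: 01-0,011-
  m7: --11,011-
  m9: -0-1 ←essential
  m11: --11,-0-1,101-
  m15: --11 ←essential
Essential: --11, -0-1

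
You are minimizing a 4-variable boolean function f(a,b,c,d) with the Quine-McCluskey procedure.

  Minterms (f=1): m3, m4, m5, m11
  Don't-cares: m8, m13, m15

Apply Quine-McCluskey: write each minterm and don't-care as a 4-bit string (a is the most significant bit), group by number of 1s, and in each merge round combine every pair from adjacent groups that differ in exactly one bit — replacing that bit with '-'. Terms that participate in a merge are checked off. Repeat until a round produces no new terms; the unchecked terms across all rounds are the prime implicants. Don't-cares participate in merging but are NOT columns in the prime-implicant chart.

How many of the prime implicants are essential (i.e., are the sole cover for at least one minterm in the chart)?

2

size-2^0 implicants → 0011(✓)  0100(✓)  0101(✓)  1000  1011(✓)  1101(✓)  1111(✓)
size-2^1 implicants → -011  -101  010-  1-11  11-1
Unchecked terms (primes): -011, -101, 010-, 1-11, 1000, 11-1
Minterm coverage:
  m3 ⊆ -011 [E]
  m4 ⊆ 010- [E]
  m5 ⊆ -101,010-
  m11 ⊆ -011,1-11
E = {-011, 010-}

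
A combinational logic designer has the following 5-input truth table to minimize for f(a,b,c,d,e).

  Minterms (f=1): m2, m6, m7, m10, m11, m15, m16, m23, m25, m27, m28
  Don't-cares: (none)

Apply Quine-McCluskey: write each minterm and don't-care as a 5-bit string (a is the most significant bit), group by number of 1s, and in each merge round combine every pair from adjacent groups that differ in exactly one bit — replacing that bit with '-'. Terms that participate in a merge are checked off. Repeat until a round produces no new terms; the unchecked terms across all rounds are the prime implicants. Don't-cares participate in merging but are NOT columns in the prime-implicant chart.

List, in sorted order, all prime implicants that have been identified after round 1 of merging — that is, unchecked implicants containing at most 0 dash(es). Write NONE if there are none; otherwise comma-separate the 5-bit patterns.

10000, 11100

size-2^0 implicants → 00010(✓)  00110(✓)  00111(✓)  01010(✓)  01011(✓)  01111(✓)  10000  10111(✓)  11001(✓)  11011(✓)  11100
size-2^1 implicants → -0111  -1011  0-010  0-111  00-10  0011-  01-11  0101-  110-1
Unchecked terms (primes): -0111, -1011, 0-010, 0-111, 00-10, 0011-, 01-11, 0101-, 10000, 110-1, 11100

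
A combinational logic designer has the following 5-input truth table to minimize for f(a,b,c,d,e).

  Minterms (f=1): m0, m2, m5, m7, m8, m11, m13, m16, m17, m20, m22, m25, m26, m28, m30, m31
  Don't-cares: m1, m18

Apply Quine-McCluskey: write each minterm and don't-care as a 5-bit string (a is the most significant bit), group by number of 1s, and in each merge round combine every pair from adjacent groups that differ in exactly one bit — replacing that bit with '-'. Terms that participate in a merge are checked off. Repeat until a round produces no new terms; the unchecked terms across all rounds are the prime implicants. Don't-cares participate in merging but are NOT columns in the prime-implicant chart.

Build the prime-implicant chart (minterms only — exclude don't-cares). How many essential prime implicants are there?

size-2^0 implicants → 00000(✓)  00001(✓)  00010(✓)  00101(✓)  00111(✓)  01000(✓)  01011  01101(✓)  10000(✓)  10001(✓)  10010(✓)  10100(✓)  10110(✓)  11001(✓)  11010(✓)  11100(✓)  11110(✓)  11111(✓)
size-2^1 implicants → -0000(✓)  -0001(✓)  -0010(✓)  0-000  0-101  00-01  000-0(✓)  0000-(✓)  001-1  1-001  1-010(✓)  1-100(✓)  1-110(✓)  10-00(✓)  10-10(✓)  100-0(✓)  1000-(✓)  101-0(✓)  11-10(✓)  111-0(✓)  1111-
size-2^2 implicants → -00-0  -000-  1--10  1-1-0  10--0
Unchecked terms (primes): -00-0, -000-, 0-000, 0-101, 00-01, 001-1, 01011, 1--10, 1-001, 1-1-0, 10--0, 1111-
Minterm coverage:
  m0 ⊆ -00-0,-000-,0-000
  m2 ⊆ -00-0 [E]
  m5 ⊆ 0-101,00-01,001-1
  m7 ⊆ 001-1 [E]
  m8 ⊆ 0-000 [E]
  m11 ⊆ 01011 [E]
  m13 ⊆ 0-101 [E]
  m16 ⊆ -00-0,-000-,10--0
  m17 ⊆ -000-,1-001
  m20 ⊆ 1-1-0,10--0
  m22 ⊆ 1--10,1-1-0,10--0
  m25 ⊆ 1-001 [E]
  m26 ⊆ 1--10 [E]
  m28 ⊆ 1-1-0 [E]
  m30 ⊆ 1--10,1-1-0,1111-
  m31 ⊆ 1111- [E]
E = {-00-0, 0-000, 0-101, 001-1, 01011, 1--10, 1-001, 1-1-0, 1111-}

9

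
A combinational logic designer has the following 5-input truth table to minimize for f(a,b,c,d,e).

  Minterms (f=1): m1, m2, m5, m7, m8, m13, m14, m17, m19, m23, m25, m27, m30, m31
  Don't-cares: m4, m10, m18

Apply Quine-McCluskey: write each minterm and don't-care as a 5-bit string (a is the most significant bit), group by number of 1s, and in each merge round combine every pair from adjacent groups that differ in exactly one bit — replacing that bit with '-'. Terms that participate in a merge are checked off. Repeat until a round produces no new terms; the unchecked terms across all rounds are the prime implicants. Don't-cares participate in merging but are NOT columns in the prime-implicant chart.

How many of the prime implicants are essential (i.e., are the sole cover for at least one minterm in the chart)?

3

size-2^0 implicants → 00001(✓)  00010(✓)  00100(✓)  00101(✓)  00111(✓)  01000(✓)  01010(✓)  01101(✓)  01110(✓)  10001(✓)  10010(✓)  10011(✓)  10111(✓)  11001(✓)  11011(✓)  11110(✓)  11111(✓)
size-2^1 implicants → -0001  -0010  -0111  -1110  0-010  0-101  00-01  001-1  0010-  01-10  010-0  1-001(✓)  1-011(✓)  1-111(✓)  10-11(✓)  100-1(✓)  1001-  11-11(✓)  110-1(✓)  1111-
size-2^2 implicants → 1--11  1-0-1
Unchecked terms (primes): -0001, -0010, -0111, -1110, 0-010, 0-101, 00-01, 001-1, 0010-, 01-10, 010-0, 1--11, 1-0-1, 1001-, 1111-
Minterm coverage:
  m1 ⊆ -0001,00-01
  m2 ⊆ -0010,0-010
  m5 ⊆ 0-101,00-01,001-1,0010-
  m7 ⊆ -0111,001-1
  m8 ⊆ 010-0 [E]
  m13 ⊆ 0-101 [E]
  m14 ⊆ -1110,01-10
  m17 ⊆ -0001,1-0-1
  m19 ⊆ 1--11,1-0-1,1001-
  m23 ⊆ -0111,1--11
  m25 ⊆ 1-0-1 [E]
  m27 ⊆ 1--11,1-0-1
  m30 ⊆ -1110,1111-
  m31 ⊆ 1--11,1111-
E = {0-101, 010-0, 1-0-1}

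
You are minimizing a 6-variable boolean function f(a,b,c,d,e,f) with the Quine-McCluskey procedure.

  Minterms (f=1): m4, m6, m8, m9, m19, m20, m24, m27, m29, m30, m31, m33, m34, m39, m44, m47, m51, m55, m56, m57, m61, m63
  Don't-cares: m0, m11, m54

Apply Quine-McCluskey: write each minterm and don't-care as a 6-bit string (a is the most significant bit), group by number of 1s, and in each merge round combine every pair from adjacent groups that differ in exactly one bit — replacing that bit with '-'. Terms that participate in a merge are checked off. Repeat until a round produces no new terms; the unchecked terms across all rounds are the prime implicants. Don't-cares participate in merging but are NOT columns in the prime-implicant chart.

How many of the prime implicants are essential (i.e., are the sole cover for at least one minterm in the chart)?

8

[col 0] 000000*, 000100*, 000110*, 001000*, 001001*, 001011*, 010011*, 010100*, 011000*, 011011*, 011101*, 011110*, 011111*, 100001, 100010, 100111*, 101100, 101111*, 110011*, 110110*, 110111*, 111000*, 111001*, 111101*, 111111*
[col 1] -10011, -11000, -11101*, -11111*, 0-0100, 0-1000, 0-1011, 00-000, 000-00, 0001-0, 0010-1, 00100-, 01-011, 011-11, 0111-1*, 01111-, 1-0111*, 1-1111*, 10-111*, 11-111*, 110-11, 11011-, 111-01, 11100-, 1111-1*
[col 2] -111-1, 1--111
Prime implicants: -10011, -11000, -111-1, 0-0100, 0-1000, 0-1011, 00-000, 000-00, 0001-0, 0010-1, 00100-, 01-011, 011-11, 01111-, 1--111, 100001, 100010, 101100, 110-11, 11011-, 111-01, 11100-
PI chart (minterm → PIs covering it):
  4 | 0-0100,000-00,0001-0
  6 | 0001-0  (sole → essential)
  8 | 0-1000,00-000,00100-
  9 | 0010-1,00100-
  19 | -10011,01-011
  20 | 0-0100  (sole → essential)
  24 | -11000,0-1000
  27 | 0-1011,01-011,011-11
  29 | -111-1  (sole → essential)
  30 | 01111-  (sole → essential)
  31 | -111-1,011-11,01111-
  33 | 100001  (sole → essential)
  34 | 100010  (sole → essential)
  39 | 1--111  (sole → essential)
  44 | 101100  (sole → essential)
  47 | 1--111  (sole → essential)
  51 | -10011,110-11
  55 | 1--111,110-11,11011-
  56 | -11000,11100-
  57 | 111-01,11100-
  61 | -111-1,111-01
  63 | -111-1,1--111
Essential prime implicants: -111-1, 0-0100, 0001-0, 01111-, 1--111, 100001, 100010, 101100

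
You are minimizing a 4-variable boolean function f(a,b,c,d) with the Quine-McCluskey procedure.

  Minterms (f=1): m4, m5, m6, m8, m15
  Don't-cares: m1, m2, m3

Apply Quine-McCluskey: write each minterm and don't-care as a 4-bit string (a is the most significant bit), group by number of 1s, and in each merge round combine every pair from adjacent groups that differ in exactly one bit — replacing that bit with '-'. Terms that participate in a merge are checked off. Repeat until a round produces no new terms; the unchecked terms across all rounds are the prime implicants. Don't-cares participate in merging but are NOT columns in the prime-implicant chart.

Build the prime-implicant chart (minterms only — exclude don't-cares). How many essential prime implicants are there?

2

[col 0] 0001*, 0010*, 0011*, 0100*, 0101*, 0110*, 1000, 1111
[col 1] 0-01, 0-10, 00-1, 001-, 01-0, 010-
Prime implicants: 0-01, 0-10, 00-1, 001-, 01-0, 010-, 1000, 1111
PI chart (minterm → PIs covering it):
  4 | 01-0,010-
  5 | 0-01,010-
  6 | 0-10,01-0
  8 | 1000  (sole → essential)
  15 | 1111  (sole → essential)
Essential prime implicants: 1000, 1111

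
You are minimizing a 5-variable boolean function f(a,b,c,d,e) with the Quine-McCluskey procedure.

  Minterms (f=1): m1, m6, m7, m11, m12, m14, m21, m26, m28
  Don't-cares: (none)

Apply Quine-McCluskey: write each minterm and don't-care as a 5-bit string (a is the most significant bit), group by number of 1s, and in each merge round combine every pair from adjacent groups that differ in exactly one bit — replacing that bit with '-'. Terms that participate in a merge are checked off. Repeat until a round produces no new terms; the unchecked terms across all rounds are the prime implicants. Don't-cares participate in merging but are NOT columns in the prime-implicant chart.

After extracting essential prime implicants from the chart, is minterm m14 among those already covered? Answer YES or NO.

NO

[col 0] 00001, 00110*, 00111*, 01011, 01100*, 01110*, 10101, 11010, 11100*
[col 1] -1100, 0-110, 0011-, 011-0
Prime implicants: -1100, 0-110, 00001, 0011-, 01011, 011-0, 10101, 11010
PI chart (minterm → PIs covering it):
  1 | 00001  (sole → essential)
  6 | 0-110,0011-
  7 | 0011-  (sole → essential)
  11 | 01011  (sole → essential)
  12 | -1100,011-0
  14 | 0-110,011-0
  21 | 10101  (sole → essential)
  26 | 11010  (sole → essential)
  28 | -1100  (sole → essential)
Essential prime implicants: -1100, 00001, 0011-, 01011, 10101, 11010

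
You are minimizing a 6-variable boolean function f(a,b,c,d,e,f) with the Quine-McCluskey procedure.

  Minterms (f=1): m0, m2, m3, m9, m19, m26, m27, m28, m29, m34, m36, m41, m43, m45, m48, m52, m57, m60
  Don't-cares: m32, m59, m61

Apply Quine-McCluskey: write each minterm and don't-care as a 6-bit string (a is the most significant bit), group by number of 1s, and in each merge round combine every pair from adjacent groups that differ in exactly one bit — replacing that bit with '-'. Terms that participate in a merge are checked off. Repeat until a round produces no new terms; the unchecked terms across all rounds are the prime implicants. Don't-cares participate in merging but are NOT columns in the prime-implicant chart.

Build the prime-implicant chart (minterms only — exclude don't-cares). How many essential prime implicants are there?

7

Round 0: 000000✓ 000010✓ 000011✓ 001001✓ 010011✓ 011010✓ 011011✓ 011100✓ 011101✓ 100000✓ 100010✓ 100100✓ 101001✓ 101011✓ 101101✓ 110000✓ 110100✓ 111001✓ 111011✓ 111100✓ 111101✓
Round 1: -00000✓ -00010✓ -01001 -11011 -11100✓ -11101✓ 0-0011 0000-0✓ 00001- 01-011 01101- 01110-✓ 1-0000✓ 1-0100✓ 1-1001✓ 1-1011✓ 1-1101✓ 100-00✓ 1000-0✓ 101-01✓ 1010-1✓ 11-100 110-00✓ 111-01✓ 1110-1✓ 11110-✓
Round 2: -000-0 -1110- 1-0-00 1-1-01 1-10-1
PIs = {-000-0, -01001, -11011, -1110-, 0-0011, 00001-, 01-011, 01101-, 1-0-00, 1-1-01, 1-10-1, 11-100}
Coverage chart:
  m0: -000-0 ←essential
  m2: -000-0,00001-
  m3: 0-0011,00001-
  m9: -01001 ←essential
  m19: 0-0011,01-011
  m26: 01101- ←essential
  m27: -11011,01-011,01101-
  m28: -1110- ←essential
  m29: -1110- ←essential
  m34: -000-0 ←essential
  m36: 1-0-00 ←essential
  m41: -01001,1-1-01,1-10-1
  m43: 1-10-1 ←essential
  m45: 1-1-01 ←essential
  m48: 1-0-00 ←essential
  m52: 1-0-00,11-100
  m57: 1-1-01,1-10-1
  m60: -1110-,11-100
Essential: -000-0, -01001, -1110-, 01101-, 1-0-00, 1-1-01, 1-10-1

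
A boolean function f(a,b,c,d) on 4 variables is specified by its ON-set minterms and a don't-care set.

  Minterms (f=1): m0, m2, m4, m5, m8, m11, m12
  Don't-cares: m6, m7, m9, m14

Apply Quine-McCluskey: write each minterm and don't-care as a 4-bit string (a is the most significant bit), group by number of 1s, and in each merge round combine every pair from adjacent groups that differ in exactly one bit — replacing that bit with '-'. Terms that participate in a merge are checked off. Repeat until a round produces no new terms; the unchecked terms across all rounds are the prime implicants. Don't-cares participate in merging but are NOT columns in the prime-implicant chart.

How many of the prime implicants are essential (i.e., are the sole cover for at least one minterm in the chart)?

3

[col 0] 0000*, 0010*, 0100*, 0101*, 0110*, 0111*, 1000*, 1001*, 1011*, 1100*, 1110*
[col 1] -000*, -100*, -110*, 0-00*, 0-10*, 00-0*, 01-0*, 01-1*, 010-*, 011-*, 1-00*, 10-1, 100-, 11-0*
[col 2] --00, -1-0, 0--0, 01--
Prime implicants: --00, -1-0, 0--0, 01--, 10-1, 100-
PI chart (minterm → PIs covering it):
  0 | --00,0--0
  2 | 0--0  (sole → essential)
  4 | --00,-1-0,0--0,01--
  5 | 01--  (sole → essential)
  8 | --00,100-
  11 | 10-1  (sole → essential)
  12 | --00,-1-0
Essential prime implicants: 0--0, 01--, 10-1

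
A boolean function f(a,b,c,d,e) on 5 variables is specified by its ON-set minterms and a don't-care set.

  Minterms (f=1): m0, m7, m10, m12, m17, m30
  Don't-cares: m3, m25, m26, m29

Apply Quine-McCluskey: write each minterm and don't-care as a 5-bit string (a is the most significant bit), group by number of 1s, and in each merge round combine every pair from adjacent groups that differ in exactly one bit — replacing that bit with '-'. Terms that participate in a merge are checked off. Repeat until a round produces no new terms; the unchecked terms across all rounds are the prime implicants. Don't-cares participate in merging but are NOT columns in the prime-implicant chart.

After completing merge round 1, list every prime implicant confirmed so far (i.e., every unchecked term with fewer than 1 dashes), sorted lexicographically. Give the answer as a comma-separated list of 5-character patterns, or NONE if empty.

00000, 01100

[col 0] 00000, 00011*, 00111*, 01010*, 01100, 10001*, 11001*, 11010*, 11101*, 11110*
[col 1] -1010, 00-11, 1-001, 11-01, 11-10
Prime implicants: -1010, 00-11, 00000, 01100, 1-001, 11-01, 11-10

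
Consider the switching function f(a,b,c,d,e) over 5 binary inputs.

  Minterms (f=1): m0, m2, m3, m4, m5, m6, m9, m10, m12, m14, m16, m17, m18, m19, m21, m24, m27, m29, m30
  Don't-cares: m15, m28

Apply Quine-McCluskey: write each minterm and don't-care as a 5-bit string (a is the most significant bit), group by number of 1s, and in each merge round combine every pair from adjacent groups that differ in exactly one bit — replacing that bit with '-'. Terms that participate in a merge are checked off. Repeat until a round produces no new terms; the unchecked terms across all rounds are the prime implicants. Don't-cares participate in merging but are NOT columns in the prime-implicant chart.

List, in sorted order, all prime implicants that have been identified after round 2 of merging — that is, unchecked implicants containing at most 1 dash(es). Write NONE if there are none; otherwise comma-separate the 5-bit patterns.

-0101, 0010-, 01001, 0111-, 1-000, 1-011, 1-101, 10-01, 11-00, 1110-

Round 0: 00000✓ 00010✓ 00011✓ 00100✓ 00101✓ 00110✓ 01001 01010✓ 01100✓ 01110✓ 01111✓ 10000✓ 10001✓ 10010✓ 10011✓ 10101✓ 11000✓ 11011✓ 11100✓ 11101✓ 11110✓
Round 1: -0000✓ -0010✓ -0011✓ -0101 -1100✓ -1110✓ 0-010✓ 0-100✓ 0-110✓ 00-00✓ 00-10✓ 000-0✓ 0001-✓ 001-0✓ 0010- 01-10✓ 011-0✓ 0111- 1-000 1-011 1-101 10-01 100-0✓ 100-1✓ 1000-✓ 1001-✓ 11-00 111-0✓ 1110-
Round 2: -00-0 -001- -11-0 0--10 0-1-0 00--0 100--
PIs = {-00-0, -001-, -0101, -11-0, 0--10, 0-1-0, 00--0, 0010-, 01001, 0111-, 1-000, 1-011, 1-101, 10-01, 100--, 11-00, 1110-}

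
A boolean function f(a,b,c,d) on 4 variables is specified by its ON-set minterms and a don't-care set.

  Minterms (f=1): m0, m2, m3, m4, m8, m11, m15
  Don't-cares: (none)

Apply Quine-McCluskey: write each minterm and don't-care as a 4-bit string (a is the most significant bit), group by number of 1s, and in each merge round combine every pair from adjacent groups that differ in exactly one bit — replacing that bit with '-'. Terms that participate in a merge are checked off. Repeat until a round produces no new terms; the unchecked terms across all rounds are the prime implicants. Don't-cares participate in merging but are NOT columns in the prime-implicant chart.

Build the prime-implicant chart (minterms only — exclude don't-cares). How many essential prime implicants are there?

[col 0] 0000*, 0010*, 0011*, 0100*, 1000*, 1011*, 1111*
[col 1] -000, -011, 0-00, 00-0, 001-, 1-11
Prime implicants: -000, -011, 0-00, 00-0, 001-, 1-11
PI chart (minterm → PIs covering it):
  0 | -000,0-00,00-0
  2 | 00-0,001-
  3 | -011,001-
  4 | 0-00  (sole → essential)
  8 | -000  (sole → essential)
  11 | -011,1-11
  15 | 1-11  (sole → essential)
Essential prime implicants: -000, 0-00, 1-11

3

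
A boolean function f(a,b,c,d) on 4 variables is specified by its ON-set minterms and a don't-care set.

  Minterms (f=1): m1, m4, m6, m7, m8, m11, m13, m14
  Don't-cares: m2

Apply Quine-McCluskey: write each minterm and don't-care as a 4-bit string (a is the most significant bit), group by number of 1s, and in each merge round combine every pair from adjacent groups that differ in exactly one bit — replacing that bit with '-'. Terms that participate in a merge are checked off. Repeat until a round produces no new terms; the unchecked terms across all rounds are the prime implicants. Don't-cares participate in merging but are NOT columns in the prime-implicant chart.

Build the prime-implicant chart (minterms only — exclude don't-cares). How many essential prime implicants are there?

7

size-2^0 implicants → 0001  0010(✓)  0100(✓)  0110(✓)  0111(✓)  1000  1011  1101  1110(✓)
size-2^1 implicants → -110  0-10  01-0  011-
Unchecked terms (primes): -110, 0-10, 0001, 01-0, 011-, 1000, 1011, 1101
Minterm coverage:
  m1 ⊆ 0001 [E]
  m4 ⊆ 01-0 [E]
  m6 ⊆ -110,0-10,01-0,011-
  m7 ⊆ 011- [E]
  m8 ⊆ 1000 [E]
  m11 ⊆ 1011 [E]
  m13 ⊆ 1101 [E]
  m14 ⊆ -110 [E]
E = {-110, 0001, 01-0, 011-, 1000, 1011, 1101}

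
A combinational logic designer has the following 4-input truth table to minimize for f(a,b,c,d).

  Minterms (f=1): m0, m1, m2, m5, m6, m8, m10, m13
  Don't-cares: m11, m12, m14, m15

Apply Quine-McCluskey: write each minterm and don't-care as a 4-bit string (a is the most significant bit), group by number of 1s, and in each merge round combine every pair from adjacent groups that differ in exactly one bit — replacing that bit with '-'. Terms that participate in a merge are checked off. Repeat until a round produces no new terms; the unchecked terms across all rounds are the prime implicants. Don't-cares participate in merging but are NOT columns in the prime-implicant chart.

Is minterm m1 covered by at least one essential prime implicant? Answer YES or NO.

NO

[col 0] 0000*, 0001*, 0010*, 0101*, 0110*, 1000*, 1010*, 1011*, 1100*, 1101*, 1110*, 1111*
[col 1] -000*, -010*, -101, -110*, 0-01, 0-10*, 00-0*, 000-, 1-00*, 1-10*, 1-11*, 10-0*, 101-*, 11-0*, 11-1*, 110-*, 111-*
[col 2] --10, -0-0, 1--0, 1-1-, 11--
Prime implicants: --10, -0-0, -101, 0-01, 000-, 1--0, 1-1-, 11--
PI chart (minterm → PIs covering it):
  0 | -0-0,000-
  1 | 0-01,000-
  2 | --10,-0-0
  5 | -101,0-01
  6 | --10  (sole → essential)
  8 | -0-0,1--0
  10 | --10,-0-0,1--0,1-1-
  13 | -101,11--
Essential prime implicants: --10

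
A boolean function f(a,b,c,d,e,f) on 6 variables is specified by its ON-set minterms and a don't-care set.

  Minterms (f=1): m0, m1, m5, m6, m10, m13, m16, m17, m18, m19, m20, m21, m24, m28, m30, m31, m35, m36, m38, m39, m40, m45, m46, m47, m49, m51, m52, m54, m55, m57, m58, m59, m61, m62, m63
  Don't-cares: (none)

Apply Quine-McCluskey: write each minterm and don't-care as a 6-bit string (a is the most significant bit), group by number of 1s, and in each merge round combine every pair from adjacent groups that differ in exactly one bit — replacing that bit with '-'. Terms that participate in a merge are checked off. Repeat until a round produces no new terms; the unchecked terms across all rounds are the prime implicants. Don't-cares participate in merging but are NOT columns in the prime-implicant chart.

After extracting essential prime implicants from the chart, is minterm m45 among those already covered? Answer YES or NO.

[col 0] 000000*, 000001*, 000101*, 000110*, 001010, 001101*, 010000*, 010001*, 010010*, 010011*, 010100*, 010101*, 011000*, 011100*, 011110*, 011111*, 100011*, 100100*, 100110*, 100111*, 101000, 101101*, 101110*, 101111*, 110001*, 110011*, 110100*, 110110*, 110111*, 111001*, 111010*, 111011*, 111101*, 111110*, 111111*
[col 1] -00110, -01101, -10001*, -10011*, -10100, -11110*, -11111*, 0-0000*, 0-0001*, 0-0101*, 00-101, 000-01*, 00000-*, 01-000*, 01-100*, 010-00*, 010-01*, 0100-0*, 0100-1*, 01000-*, 01001-*, 01010-*, 011-00*, 0111-0, 01111-*, 1-0011*, 1-0100*, 1-0110*, 1-0111*, 1-1101*, 1-1110*, 1-1111*, 10-110*, 10-111*, 100-11*, 1001-0*, 10011-*, 1011-1*, 10111-*, 11-001*, 11-011*, 11-110*, 11-111*, 110-11*, 1100-1*, 1101-0*, 11011-*, 111-01*, 111-10*, 111-11*, 1110-1*, 11101-*, 1111-1*, 11111-*
[col 2] -100-1, -1111-, 0-0-01, 0-000-, 01--00, 010-0-, 0100--, 1--110*, 1--111*, 1-0-11, 1-01-0, 1-011-*, 1-11-1, 1-111-*, 10-11-*, 11--11, 11-0-1, 11-11-*, 111--1, 111-1-
[col 3] 1--11-
Prime implicants: -00110, -01101, -100-1, -10100, -1111-, 0-0-01, 0-000-, 00-101, 001010, 01--00, 010-0-, 0100--, 0111-0, 1--11-, 1-0-11, 1-01-0, 1-11-1, 101000, 11--11, 11-0-1, 111--1, 111-1-
PI chart (minterm → PIs covering it):
  0 | 0-000-  (sole → essential)
  1 | 0-0-01,0-000-
  5 | 0-0-01,00-101
  6 | -00110  (sole → essential)
  10 | 001010  (sole → essential)
  13 | -01101,00-101
  16 | 0-000-,01--00,010-0-,0100--
  17 | -100-1,0-0-01,0-000-,010-0-,0100--
  18 | 0100--  (sole → essential)
  19 | -100-1,0100--
  20 | -10100,01--00,010-0-
  21 | 0-0-01,010-0-
  24 | 01--00  (sole → essential)
  28 | 01--00,0111-0
  30 | -1111-,0111-0
  31 | -1111-  (sole → essential)
  35 | 1-0-11  (sole → essential)
  36 | 1-01-0  (sole → essential)
  38 | -00110,1--11-,1-01-0
  39 | 1--11-,1-0-11
  40 | 101000  (sole → essential)
  45 | -01101,1-11-1
  46 | 1--11-  (sole → essential)
  47 | 1--11-,1-11-1
  49 | -100-1,11-0-1
  51 | -100-1,1-0-11,11--11,11-0-1
  52 | -10100,1-01-0
  54 | 1--11-,1-01-0
  55 | 1--11-,1-0-11,11--11
  57 | 11-0-1,111--1
  58 | 111-1-  (sole → essential)
  59 | 11--11,11-0-1,111--1,111-1-
  61 | 1-11-1,111--1
  62 | -1111-,1--11-,111-1-
  63 | -1111-,1--11-,1-11-1,11--11,111--1,111-1-
Essential prime implicants: -00110, -1111-, 0-000-, 001010, 01--00, 0100--, 1--11-, 1-0-11, 1-01-0, 101000, 111-1-

NO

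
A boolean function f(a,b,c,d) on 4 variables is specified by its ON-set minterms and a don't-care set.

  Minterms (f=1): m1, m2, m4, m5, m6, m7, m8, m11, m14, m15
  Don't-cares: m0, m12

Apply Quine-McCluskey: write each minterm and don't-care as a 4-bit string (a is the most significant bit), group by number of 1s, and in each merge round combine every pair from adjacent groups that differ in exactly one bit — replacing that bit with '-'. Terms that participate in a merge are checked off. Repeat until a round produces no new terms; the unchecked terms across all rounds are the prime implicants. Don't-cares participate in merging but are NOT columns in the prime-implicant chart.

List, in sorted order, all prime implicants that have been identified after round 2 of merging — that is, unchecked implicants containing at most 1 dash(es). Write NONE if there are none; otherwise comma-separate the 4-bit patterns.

size-2^0 implicants → 0000(✓)  0001(✓)  0010(✓)  0100(✓)  0101(✓)  0110(✓)  0111(✓)  1000(✓)  1011(✓)  1100(✓)  1110(✓)  1111(✓)
size-2^1 implicants → -000(✓)  -100(✓)  -110(✓)  -111(✓)  0-00(✓)  0-01(✓)  0-10(✓)  00-0(✓)  000-(✓)  01-0(✓)  01-1(✓)  010-(✓)  011-(✓)  1-00(✓)  1-11  11-0(✓)  111-(✓)
size-2^2 implicants → --00  -1-0  -11-  0--0  0-0-  01--
Unchecked terms (primes): --00, -1-0, -11-, 0--0, 0-0-, 01--, 1-11

1-11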